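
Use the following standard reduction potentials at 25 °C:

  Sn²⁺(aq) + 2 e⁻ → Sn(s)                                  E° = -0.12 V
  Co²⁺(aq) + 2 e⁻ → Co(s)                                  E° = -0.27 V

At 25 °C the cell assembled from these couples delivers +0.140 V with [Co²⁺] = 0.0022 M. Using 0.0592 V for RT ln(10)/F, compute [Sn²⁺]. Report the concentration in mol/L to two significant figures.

Sn²⁺/Sn is the cathode, Co²⁺/Co the anode: E°cell = +0.15 V, n = 2.
Overall reaction: Sn²⁺(aq) + Co(s) → Sn(s) + Co²⁺(aq); Q = [Co²⁺]^1/[Sn²⁺]^1.
From E = E° − (0.0592/n) log Q: log Q = (E° − E)·n/0.0592 = (+0.15 − (+0.140))·2/0.0592 = 0.3378.
So 1·log[Sn²⁺] = 1·log(0.0022) − log Q = -2.6576 − (0.3378) = -2.9954; [Sn²⁺] = 10^(-2.9954) ≈ 0.0010 M.

0.0010 M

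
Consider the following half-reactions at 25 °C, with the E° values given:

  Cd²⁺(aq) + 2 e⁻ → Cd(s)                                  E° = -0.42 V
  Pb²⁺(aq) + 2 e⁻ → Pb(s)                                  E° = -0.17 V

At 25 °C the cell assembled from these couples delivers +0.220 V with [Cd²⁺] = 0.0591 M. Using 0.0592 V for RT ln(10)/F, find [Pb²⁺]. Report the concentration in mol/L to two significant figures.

0.0057 M

Pb²⁺/Pb is the cathode, Cd²⁺/Cd the anode: E°cell = +0.25 V, n = 2.
Overall reaction: Pb²⁺(aq) + Cd(s) → Pb(s) + Cd²⁺(aq); Q = [Cd²⁺]^1/[Pb²⁺]^1.
From E = E° − (0.0592/n) log Q: log Q = (E° − E)·n/0.0592 = (+0.25 − (+0.220))·2/0.0592 = 1.0135.
So 1·log[Pb²⁺] = 1·log(0.0591) − log Q = -1.2284 − (1.0135) = -2.2419; [Pb²⁺] = 10^(-2.2419) ≈ 0.0057 M.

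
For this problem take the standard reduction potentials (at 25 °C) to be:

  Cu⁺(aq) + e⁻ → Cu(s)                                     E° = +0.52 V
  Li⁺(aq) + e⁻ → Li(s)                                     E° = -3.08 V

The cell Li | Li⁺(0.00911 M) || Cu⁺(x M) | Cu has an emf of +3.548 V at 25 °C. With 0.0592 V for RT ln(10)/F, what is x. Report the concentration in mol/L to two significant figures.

0.0012 M

Cu⁺/Cu is the cathode, Li⁺/Li the anode: E°cell = +3.60 V, n = 1.
Overall reaction: Cu⁺(aq) + Li(s) → Cu(s) + Li⁺(aq); Q = [Li⁺]^1/[Cu⁺]^1.
From E = E° − (0.0592/n) log Q: log Q = (E° − E)·n/0.0592 = (+3.60 − (+3.548))·1/0.0592 = 0.8784.
So 1·log[Cu⁺] = 1·log(0.00911) − log Q = -2.0405 − (0.8784) = -2.9189; [Cu⁺] = 10^(-2.9189) ≈ 0.0012 M.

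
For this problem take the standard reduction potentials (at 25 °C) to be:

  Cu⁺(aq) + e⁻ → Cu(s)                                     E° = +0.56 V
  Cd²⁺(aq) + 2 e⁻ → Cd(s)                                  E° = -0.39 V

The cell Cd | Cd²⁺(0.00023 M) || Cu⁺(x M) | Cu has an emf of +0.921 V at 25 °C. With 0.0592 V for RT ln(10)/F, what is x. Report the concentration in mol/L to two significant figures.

Cu⁺/Cu is the cathode, Cd²⁺/Cd the anode: E°cell = +0.95 V, n = 2.
Overall reaction: 2 Cu⁺(aq) + Cd(s) → 2 Cu(s) + Cd²⁺(aq); Q = [Cd²⁺]^1/[Cu⁺]^2.
From E = E° − (0.0592/n) log Q: log Q = (E° − E)·n/0.0592 = (+0.95 − (+0.921))·2/0.0592 = 0.9797.
So 2·log[Cu⁺] = 1·log(0.00023) − log Q = -3.6383 − (0.9797) = -4.6180; log[Cu⁺] = -4.6180 / 2 = -2.3090; [Cu⁺] = 10^(-2.3090) ≈ 0.0049 M.

0.0049 M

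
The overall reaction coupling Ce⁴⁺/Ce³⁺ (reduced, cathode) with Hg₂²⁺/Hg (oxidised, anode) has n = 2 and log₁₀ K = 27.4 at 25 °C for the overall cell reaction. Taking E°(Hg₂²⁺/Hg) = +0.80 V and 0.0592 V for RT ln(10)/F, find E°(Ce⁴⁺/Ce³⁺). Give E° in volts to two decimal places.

E°cell = (0.0592/n)·log K = (0.0592/2)(27.4) = +0.811 V.
Since Ce⁴⁺/Ce³⁺ is the cathode and Hg₂²⁺/Hg the anode, E°cell = E°(Ce⁴⁺/Ce³⁺) − E°(Hg₂²⁺/Hg).
So E°(Ce⁴⁺/Ce³⁺) = E°cell + E°(Hg₂²⁺/Hg) = +0.811 + (+0.80) = +1.61 V.

+1.61 V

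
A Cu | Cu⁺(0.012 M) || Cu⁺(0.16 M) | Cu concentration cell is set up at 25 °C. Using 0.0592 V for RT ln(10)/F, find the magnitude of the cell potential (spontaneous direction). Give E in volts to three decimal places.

For a concentration cell E°cell = 0. The 0.16 M side is the cathode (reduction is favoured where [Cu⁺] is higher).
With n = 1, E = −(0.0592/1) log([Cu⁺]ₐₙ/[Cu⁺]꜀ₐₜ) = −(0.0592/1) log(0.012/0.16) = −(0.0592/1)(-1.125) = +0.067 V.

+0.067 V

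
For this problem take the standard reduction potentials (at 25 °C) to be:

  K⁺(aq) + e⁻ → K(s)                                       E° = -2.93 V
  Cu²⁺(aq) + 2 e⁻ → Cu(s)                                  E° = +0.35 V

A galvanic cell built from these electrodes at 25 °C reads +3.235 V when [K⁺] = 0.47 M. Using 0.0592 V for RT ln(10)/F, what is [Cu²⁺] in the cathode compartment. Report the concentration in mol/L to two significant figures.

Cu²⁺/Cu is the cathode, K⁺/K the anode: E°cell = +3.28 V, n = 2.
Overall reaction: Cu²⁺(aq) + 2 K(s) → Cu(s) + 2 K⁺(aq); Q = [K⁺]^2/[Cu²⁺]^1.
From E = E° − (0.0592/n) log Q: log Q = (E° − E)·n/0.0592 = (+3.28 − (+3.235))·2/0.0592 = 1.5203.
So 1·log[Cu²⁺] = 2·log(0.47) − log Q = -0.6558 − (1.5203) = -2.1761; [Cu²⁺] = 10^(-2.1761) ≈ 0.0067 M.

0.0067 M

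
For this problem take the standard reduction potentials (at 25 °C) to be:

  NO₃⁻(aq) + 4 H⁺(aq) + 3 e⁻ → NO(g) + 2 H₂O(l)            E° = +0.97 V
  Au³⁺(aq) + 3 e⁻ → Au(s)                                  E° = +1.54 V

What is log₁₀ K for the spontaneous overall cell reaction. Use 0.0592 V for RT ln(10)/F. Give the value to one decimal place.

Cathode: Au³⁺/Au; anode: NO₃⁻/NO. E°cell = +0.57 V, n = 3.
log K = nE°cell / 0.0592 = (3)(+0.57) / 0.0592 = 28.9.

28.9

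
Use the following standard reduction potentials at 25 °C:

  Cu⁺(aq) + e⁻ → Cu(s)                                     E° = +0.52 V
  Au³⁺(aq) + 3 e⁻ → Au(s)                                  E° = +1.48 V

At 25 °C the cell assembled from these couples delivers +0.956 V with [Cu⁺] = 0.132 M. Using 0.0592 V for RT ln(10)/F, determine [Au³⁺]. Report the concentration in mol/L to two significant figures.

Au³⁺/Au is the cathode, Cu⁺/Cu the anode: E°cell = +0.96 V, n = 3.
Overall reaction: Au³⁺(aq) + 3 Cu(s) → Au(s) + 3 Cu⁺(aq); Q = [Cu⁺]^3/[Au³⁺]^1.
From E = E° − (0.0592/n) log Q: log Q = (E° − E)·n/0.0592 = (+0.96 − (+0.956))·3/0.0592 = 0.2027.
So 1·log[Au³⁺] = 3·log(0.132) − log Q = -2.6383 − (0.2027) = -2.8410; [Au³⁺] = 10^(-2.8410) ≈ 0.0014 M.

0.0014 M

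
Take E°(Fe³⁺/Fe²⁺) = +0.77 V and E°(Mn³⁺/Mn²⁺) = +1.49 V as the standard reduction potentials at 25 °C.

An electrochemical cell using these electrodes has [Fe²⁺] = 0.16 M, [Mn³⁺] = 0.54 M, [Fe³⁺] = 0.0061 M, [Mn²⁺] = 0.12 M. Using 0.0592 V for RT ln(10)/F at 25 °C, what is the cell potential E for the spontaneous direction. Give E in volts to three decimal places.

+0.843 V

Mn³⁺/Mn²⁺ is the cathode (higher E°), Fe³⁺/Fe²⁺ the anode: E°cell = +1.49 − (+0.77) = +0.72 V, n = 1.
Overall: Mn³⁺(aq) + Fe²⁺(aq) → Mn²⁺(aq) + Fe³⁺(aq)
Q = [Mn²⁺]·[Fe³⁺] / ([Mn³⁺]·[Fe²⁺]); log Q = -2.072.
E = E° − (0.0592/n) log Q = +0.72 − (0.0592/1)(-2.072) = +0.843 V.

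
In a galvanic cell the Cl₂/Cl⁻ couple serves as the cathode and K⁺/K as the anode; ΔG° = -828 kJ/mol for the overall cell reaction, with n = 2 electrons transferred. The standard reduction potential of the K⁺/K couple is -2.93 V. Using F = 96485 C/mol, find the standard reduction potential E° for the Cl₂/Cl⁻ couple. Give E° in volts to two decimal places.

+1.36 V

E°cell = −ΔG°/(nF) = −(-828×10³)/((2)(96485)) = +4.291 V.
Since Cl₂/Cl⁻ is the cathode and K⁺/K the anode, E°cell = E°(Cl₂/Cl⁻) − E°(K⁺/K).
So E°(Cl₂/Cl⁻) = E°cell + E°(K⁺/K) = +4.291 + (-2.93) = +1.36 V.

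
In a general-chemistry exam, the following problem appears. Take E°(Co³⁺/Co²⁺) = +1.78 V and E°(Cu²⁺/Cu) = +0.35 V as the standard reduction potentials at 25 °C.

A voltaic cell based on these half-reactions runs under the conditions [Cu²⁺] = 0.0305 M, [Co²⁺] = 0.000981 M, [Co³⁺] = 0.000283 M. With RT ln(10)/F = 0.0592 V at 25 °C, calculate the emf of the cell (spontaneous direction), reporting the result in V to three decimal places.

+1.443 V

Co³⁺/Co²⁺ is the cathode (higher E°), Cu²⁺/Cu the anode: E°cell = +1.78 − (+0.35) = +1.43 V, n = 2.
Overall: 2 Co³⁺(aq) + Cu(s) → 2 Co²⁺(aq) + Cu²⁺(aq)
Q = [Co²⁺]^2·[Cu²⁺] / ([Co³⁺]^2); log Q = -0.436.
E = E° − (0.0592/n) log Q = +1.43 − (0.0592/2)(-0.436) = +1.443 V.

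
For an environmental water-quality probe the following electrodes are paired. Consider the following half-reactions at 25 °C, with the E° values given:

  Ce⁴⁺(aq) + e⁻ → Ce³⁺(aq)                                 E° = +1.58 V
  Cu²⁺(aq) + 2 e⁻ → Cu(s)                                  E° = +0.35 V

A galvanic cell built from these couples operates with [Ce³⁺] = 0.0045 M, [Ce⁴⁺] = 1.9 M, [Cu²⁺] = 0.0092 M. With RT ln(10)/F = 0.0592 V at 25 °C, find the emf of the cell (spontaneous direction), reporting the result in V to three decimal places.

Ce⁴⁺/Ce³⁺ is the cathode (higher E°), Cu²⁺/Cu the anode: E°cell = +1.58 − (+0.35) = +1.23 V, n = 2.
Overall: 2 Ce⁴⁺(aq) + Cu(s) → 2 Ce³⁺(aq) + Cu²⁺(aq)
Q = [Ce³⁺]^2·[Cu²⁺] / ([Ce⁴⁺]^2); log Q = -7.287.
E = E° − (0.0592/n) log Q = +1.23 − (0.0592/2)(-7.287) = +1.446 V.

+1.446 V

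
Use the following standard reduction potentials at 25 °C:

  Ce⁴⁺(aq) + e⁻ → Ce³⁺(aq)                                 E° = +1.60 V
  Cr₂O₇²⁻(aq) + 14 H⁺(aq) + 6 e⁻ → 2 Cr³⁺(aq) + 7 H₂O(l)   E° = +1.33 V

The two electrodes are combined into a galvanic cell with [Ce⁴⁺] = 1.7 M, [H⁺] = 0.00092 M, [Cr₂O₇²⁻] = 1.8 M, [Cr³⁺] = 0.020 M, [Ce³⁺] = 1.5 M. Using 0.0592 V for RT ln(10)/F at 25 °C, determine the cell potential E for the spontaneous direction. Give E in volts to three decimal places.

Ce⁴⁺/Ce³⁺ is the cathode (higher E°), Cr₂O₇²⁻/Cr³⁺ the anode: E°cell = +1.60 − (+1.33) = +0.27 V, n = 6.
Overall: 6 Ce⁴⁺(aq) + 2 Cr³⁺(aq) + 7 H₂O(l) → 6 Ce³⁺(aq) + Cr₂O₇²⁻(aq) + 14 H⁺(aq)
Q = [Ce³⁺]^6·[Cr₂O₇²⁻]·[H⁺]^14 / ([Ce⁴⁺]^6·[Cr³⁺]^2); log Q = -39.180.
E = E° − (0.0592/n) log Q = +0.27 − (0.0592/6)(-39.180) = +0.657 V.

+0.657 V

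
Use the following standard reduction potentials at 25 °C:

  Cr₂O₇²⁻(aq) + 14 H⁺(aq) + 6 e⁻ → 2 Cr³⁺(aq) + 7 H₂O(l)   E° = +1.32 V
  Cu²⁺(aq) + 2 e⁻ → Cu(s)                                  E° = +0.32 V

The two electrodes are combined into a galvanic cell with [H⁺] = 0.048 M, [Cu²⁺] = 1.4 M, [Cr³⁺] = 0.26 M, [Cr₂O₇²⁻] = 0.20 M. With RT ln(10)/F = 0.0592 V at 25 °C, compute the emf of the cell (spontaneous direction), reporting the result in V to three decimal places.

+0.818 V

Cr₂O₇²⁻/Cr³⁺ is the cathode (higher E°), Cu²⁺/Cu the anode: E°cell = +1.32 − (+0.32) = +1.00 V, n = 6.
Overall: Cr₂O₇²⁻(aq) + 14 H⁺(aq) + 3 Cu(s) → 2 Cr³⁺(aq) + 7 H₂O(l) + 3 Cu²⁺(aq)
Q = [Cr³⁺]^2·[Cu²⁺]^3 / ([Cr₂O₇²⁻]·[H⁺]^14); log Q = 18.430.
E = E° − (0.0592/n) log Q = +1.00 − (0.0592/6)(18.430) = +0.818 V.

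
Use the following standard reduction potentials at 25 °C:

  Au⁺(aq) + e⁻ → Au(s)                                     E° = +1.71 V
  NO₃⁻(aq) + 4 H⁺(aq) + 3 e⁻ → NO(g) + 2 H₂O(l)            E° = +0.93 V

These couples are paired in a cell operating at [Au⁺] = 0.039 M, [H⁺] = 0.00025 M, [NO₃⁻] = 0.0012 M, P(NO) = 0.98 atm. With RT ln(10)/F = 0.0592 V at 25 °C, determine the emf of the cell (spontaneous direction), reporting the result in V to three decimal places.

Au⁺/Au is the cathode (higher E°), NO₃⁻/NO the anode: E°cell = +1.71 − (+0.93) = +0.78 V, n = 3.
Overall: 3 Au⁺(aq) + NO(g) + 2 H₂O(l) → 3 Au(s) + NO₃⁻(aq) + 4 H⁺(aq)
Q = [NO₃⁻]·[H⁺]^4 / ([Au⁺]^3·P(NO)); log Q = -13.093.
E = E° − (0.0592/n) log Q = +0.78 − (0.0592/3)(-13.093) = +1.038 V.

+1.038 V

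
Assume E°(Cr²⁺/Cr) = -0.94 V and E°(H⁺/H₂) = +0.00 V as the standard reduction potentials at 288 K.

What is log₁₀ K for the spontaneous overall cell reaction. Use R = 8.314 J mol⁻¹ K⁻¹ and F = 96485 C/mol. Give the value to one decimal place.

Cathode: H⁺/H₂; anode: Cr²⁺/Cr. E°cell = (+0.00) − (-0.94) = +0.94 V, with n = 2.
ΔG° = −nFE° = −RT ln K, so ln K = nFE°/(RT) = (2)(96485)(+0.94) / ((8.314)(288)) = 75.756.
log₁₀ K = 75.756 / ln 10 = 32.9.

32.9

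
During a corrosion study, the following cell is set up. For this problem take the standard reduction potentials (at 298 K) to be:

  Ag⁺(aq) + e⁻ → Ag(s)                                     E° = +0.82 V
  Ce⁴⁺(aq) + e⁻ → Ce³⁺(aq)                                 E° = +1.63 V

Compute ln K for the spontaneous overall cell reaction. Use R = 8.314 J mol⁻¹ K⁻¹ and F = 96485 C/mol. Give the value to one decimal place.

31.5

Cathode: Ce⁴⁺/Ce³⁺; anode: Ag⁺/Ag. E°cell = (+1.63) − (+0.82) = +0.81 V, with n = 1.
ΔG° = −nFE° = −RT ln K, so ln K = nFE°/(RT) = (1)(96485)(+0.81) / ((8.314)(298)) = 31.544.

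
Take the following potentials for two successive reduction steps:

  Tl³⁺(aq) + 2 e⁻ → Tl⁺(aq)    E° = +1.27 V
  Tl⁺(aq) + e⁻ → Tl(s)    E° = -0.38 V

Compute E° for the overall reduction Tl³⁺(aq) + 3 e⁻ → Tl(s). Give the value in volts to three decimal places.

+0.720 V

Adding the free-energy changes (−nFE°) of the two steps gives −n₃FE°₃ = −n₁FE°₁ − n₂FE°₂.
E°₃ = (2×+1.27 + 1×-0.38) / 3 = (+2.160) / 3 = +0.720 V.
E° values themselves are not directly additive — weighting by electron count is essential.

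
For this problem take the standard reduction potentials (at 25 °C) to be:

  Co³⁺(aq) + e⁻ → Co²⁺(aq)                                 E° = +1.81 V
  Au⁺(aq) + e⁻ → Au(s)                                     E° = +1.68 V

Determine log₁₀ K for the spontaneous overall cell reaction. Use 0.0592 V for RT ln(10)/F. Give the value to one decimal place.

Cathode: Co³⁺/Co²⁺; anode: Au⁺/Au. E°cell = +0.13 V, n = 1.
log K = nE°cell / 0.0592 = (1)(+0.13) / 0.0592 = 2.2.

2.2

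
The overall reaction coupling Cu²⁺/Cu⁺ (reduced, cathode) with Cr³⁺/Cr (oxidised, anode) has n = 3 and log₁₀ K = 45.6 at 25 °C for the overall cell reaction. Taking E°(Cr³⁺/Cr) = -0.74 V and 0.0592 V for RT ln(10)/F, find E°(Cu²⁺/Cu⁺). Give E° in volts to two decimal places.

+0.16 V

E°cell = (0.0592/n)·log K = (0.0592/3)(45.6) = +0.900 V.
Since Cu²⁺/Cu⁺ is the cathode and Cr³⁺/Cr the anode, E°cell = E°(Cu²⁺/Cu⁺) − E°(Cr³⁺/Cr).
So E°(Cu²⁺/Cu⁺) = E°cell + E°(Cr³⁺/Cr) = +0.900 + (-0.74) = +0.16 V.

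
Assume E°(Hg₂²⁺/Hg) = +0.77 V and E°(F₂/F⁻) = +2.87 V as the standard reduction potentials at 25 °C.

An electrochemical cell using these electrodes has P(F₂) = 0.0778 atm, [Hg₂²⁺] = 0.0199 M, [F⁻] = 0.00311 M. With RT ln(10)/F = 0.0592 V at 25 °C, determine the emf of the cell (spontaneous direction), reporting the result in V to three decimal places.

F₂/F⁻ is the cathode (higher E°), Hg₂²⁺/Hg the anode: E°cell = +2.87 − (+0.77) = +2.10 V, n = 2.
Overall: F₂(g) + 2 Hg(l) → 2 F⁻(aq) + Hg₂²⁺(aq)
Q = [F⁻]^2·[Hg₂²⁺] / (P(F₂)); log Q = -5.607.
E = E° − (0.0592/n) log Q = +2.10 − (0.0592/2)(-5.607) = +2.266 V.

+2.266 V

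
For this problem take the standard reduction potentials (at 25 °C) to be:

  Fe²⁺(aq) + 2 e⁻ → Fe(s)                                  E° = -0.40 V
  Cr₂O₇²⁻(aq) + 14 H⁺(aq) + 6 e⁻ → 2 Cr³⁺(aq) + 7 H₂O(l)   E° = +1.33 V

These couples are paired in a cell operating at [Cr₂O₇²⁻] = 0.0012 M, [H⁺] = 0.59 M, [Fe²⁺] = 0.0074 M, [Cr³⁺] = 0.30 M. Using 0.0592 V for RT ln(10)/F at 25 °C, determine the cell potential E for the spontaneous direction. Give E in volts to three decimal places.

+1.743 V

Cr₂O₇²⁻/Cr³⁺ is the cathode (higher E°), Fe²⁺/Fe the anode: E°cell = +1.33 − (-0.40) = +1.73 V, n = 6.
Overall: Cr₂O₇²⁻(aq) + 14 H⁺(aq) + 3 Fe(s) → 2 Cr³⁺(aq) + 7 H₂O(l) + 3 Fe²⁺(aq)
Q = [Cr³⁺]^2·[Fe²⁺]^3 / ([Cr₂O₇²⁻]·[H⁺]^14); log Q = -1.309.
E = E° − (0.0592/n) log Q = +1.73 − (0.0592/6)(-1.309) = +1.743 V.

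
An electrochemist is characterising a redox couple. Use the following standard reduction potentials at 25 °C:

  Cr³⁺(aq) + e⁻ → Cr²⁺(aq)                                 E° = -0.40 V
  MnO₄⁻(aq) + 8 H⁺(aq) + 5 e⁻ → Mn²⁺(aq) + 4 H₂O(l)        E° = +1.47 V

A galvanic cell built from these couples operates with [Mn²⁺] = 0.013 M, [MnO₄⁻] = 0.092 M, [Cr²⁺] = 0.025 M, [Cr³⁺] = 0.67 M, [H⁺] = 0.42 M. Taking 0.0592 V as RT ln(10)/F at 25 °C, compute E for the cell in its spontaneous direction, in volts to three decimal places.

MnO₄⁻/Mn²⁺ is the cathode (higher E°), Cr³⁺/Cr²⁺ the anode: E°cell = +1.47 − (-0.40) = +1.87 V, n = 5.
Overall: MnO₄⁻(aq) + 8 H⁺(aq) + 5 Cr²⁺(aq) → Mn²⁺(aq) + 4 H₂O(l) + 5 Cr³⁺(aq)
Q = [Mn²⁺]·[Cr³⁺]^5 / ([MnO₄⁻]·[H⁺]^8·[Cr²⁺]^5); log Q = 9.305.
E = E° − (0.0592/n) log Q = +1.87 − (0.0592/5)(9.305) = +1.760 V.

+1.760 V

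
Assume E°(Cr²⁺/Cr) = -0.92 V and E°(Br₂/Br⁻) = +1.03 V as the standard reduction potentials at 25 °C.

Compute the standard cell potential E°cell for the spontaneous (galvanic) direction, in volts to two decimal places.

+1.95 V

The Br₂/Br⁻ couple has the higher reduction potential, so it is the cathode; Cr²⁺/Cr is oxidised at the anode.
E°cell = E°(cathode) − E°(anode) = (+1.03) − (-0.92) = +1.95 V.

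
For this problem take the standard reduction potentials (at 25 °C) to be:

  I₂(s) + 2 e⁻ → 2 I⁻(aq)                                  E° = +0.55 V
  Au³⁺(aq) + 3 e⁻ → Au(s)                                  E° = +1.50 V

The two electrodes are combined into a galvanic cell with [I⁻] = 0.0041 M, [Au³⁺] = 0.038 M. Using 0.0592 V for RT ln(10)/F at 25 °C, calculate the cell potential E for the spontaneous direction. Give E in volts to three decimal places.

+0.781 V

Au³⁺/Au is the cathode (higher E°), I₂/I⁻ the anode: E°cell = +1.50 − (+0.55) = +0.95 V, n = 6.
Overall: 2 Au³⁺(aq) + 6 I⁻(aq) → 2 Au(s) + 3 I₂(s)
Q = 1 / ([Au³⁺]^2·[I⁻]^6); log Q = 17.164.
E = E° − (0.0592/n) log Q = +0.95 − (0.0592/6)(17.164) = +0.781 V.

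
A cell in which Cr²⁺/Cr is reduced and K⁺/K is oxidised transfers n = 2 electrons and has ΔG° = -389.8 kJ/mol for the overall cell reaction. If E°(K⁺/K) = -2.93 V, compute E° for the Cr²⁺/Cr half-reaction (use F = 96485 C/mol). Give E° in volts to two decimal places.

-0.91 V

E°cell = −ΔG°/(nF) = −(-389.8×10³)/((2)(96485)) = +2.020 V.
Since Cr²⁺/Cr is the cathode and K⁺/K the anode, E°cell = E°(Cr²⁺/Cr) − E°(K⁺/K).
So E°(Cr²⁺/Cr) = E°cell + E°(K⁺/K) = +2.020 + (-2.93) = -0.91 V.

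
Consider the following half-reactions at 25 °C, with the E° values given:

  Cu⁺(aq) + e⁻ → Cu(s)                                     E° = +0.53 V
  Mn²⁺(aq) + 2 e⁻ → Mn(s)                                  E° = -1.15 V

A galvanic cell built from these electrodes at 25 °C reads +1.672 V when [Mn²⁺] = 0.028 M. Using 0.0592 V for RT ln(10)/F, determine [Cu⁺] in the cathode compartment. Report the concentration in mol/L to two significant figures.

Cu⁺/Cu is the cathode, Mn²⁺/Mn the anode: E°cell = +1.68 V, n = 2.
Overall reaction: 2 Cu⁺(aq) + Mn(s) → 2 Cu(s) + Mn²⁺(aq); Q = [Mn²⁺]^1/[Cu⁺]^2.
From E = E° − (0.0592/n) log Q: log Q = (E° − E)·n/0.0592 = (+1.68 − (+1.672))·2/0.0592 = 0.2703.
So 2·log[Cu⁺] = 1·log(0.028) − log Q = -1.5528 − (0.2703) = -1.8231; log[Cu⁺] = -1.8231 / 2 = -0.9115; [Cu⁺] = 10^(-0.9115) ≈ 0.12 M.

0.12 M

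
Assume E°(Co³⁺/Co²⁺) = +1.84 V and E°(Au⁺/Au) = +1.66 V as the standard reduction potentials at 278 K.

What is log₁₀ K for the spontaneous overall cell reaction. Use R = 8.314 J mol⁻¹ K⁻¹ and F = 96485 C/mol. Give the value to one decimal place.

3.3

Cathode: Co³⁺/Co²⁺; anode: Au⁺/Au. E°cell = (+1.84) − (+1.66) = +0.18 V, with n = 1.
ΔG° = −nFE° = −RT ln K, so ln K = nFE°/(RT) = (1)(96485)(+0.18) / ((8.314)(278)) = 7.514.
log₁₀ K = 7.514 / ln 10 = 3.3.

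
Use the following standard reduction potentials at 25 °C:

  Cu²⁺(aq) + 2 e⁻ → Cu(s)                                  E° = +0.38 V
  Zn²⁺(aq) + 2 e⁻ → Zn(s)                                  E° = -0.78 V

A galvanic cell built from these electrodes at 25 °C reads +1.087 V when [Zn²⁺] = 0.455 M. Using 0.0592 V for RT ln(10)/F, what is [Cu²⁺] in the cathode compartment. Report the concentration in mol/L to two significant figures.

Cu²⁺/Cu is the cathode, Zn²⁺/Zn the anode: E°cell = +1.16 V, n = 2.
Overall reaction: Cu²⁺(aq) + Zn(s) → Cu(s) + Zn²⁺(aq); Q = [Zn²⁺]^1/[Cu²⁺]^1.
From E = E° − (0.0592/n) log Q: log Q = (E° − E)·n/0.0592 = (+1.16 − (+1.087))·2/0.0592 = 2.4662.
So 1·log[Cu²⁺] = 1·log(0.455) − log Q = -0.3420 − (2.4662) = -2.8082; [Cu²⁺] = 10^(-2.8082) ≈ 0.0016 M.

0.0016 M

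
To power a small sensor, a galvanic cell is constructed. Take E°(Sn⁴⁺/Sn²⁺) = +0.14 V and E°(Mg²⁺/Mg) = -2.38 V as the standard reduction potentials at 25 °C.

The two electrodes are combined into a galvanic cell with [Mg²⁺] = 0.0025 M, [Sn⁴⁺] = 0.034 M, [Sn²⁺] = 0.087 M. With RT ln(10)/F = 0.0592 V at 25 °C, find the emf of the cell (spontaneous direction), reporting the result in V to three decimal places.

Sn⁴⁺/Sn²⁺ is the cathode (higher E°), Mg²⁺/Mg the anode: E°cell = +0.14 − (-2.38) = +2.52 V, n = 2.
Overall: Sn⁴⁺(aq) + Mg(s) → Sn²⁺(aq) + Mg²⁺(aq)
Q = [Sn²⁺]·[Mg²⁺] / ([Sn⁴⁺]); log Q = -2.194.
E = E° − (0.0592/n) log Q = +2.52 − (0.0592/2)(-2.194) = +2.585 V.

+2.585 V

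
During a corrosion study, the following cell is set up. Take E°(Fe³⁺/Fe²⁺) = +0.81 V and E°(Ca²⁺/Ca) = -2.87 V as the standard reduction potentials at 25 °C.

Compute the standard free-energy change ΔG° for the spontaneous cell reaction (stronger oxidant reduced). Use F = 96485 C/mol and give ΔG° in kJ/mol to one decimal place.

Fe³⁺/Fe²⁺ (E° = +0.81 V) is the cathode; Ca²⁺/Ca (E° = -2.87 V) is the anode, so E°cell = +3.68 V.
Balancing electrons gives n = 2 (lcm of 1 and 2).
ΔG° = −nFE° = −(2)(96485)(+3.68) = -710,130 J = -710.1 kJ/mol.

-710.1 kJ/mol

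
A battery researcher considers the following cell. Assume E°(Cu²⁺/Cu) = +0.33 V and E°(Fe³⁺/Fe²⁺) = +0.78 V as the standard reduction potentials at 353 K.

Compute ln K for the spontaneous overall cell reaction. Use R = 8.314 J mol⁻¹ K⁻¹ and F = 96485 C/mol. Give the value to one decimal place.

29.6

Cathode: Fe³⁺/Fe²⁺; anode: Cu²⁺/Cu. E°cell = (+0.78) − (+0.33) = +0.45 V, with n = 2.
ΔG° = −nFE° = −RT ln K, so ln K = nFE°/(RT) = (2)(96485)(+0.45) / ((8.314)(353)) = 29.588.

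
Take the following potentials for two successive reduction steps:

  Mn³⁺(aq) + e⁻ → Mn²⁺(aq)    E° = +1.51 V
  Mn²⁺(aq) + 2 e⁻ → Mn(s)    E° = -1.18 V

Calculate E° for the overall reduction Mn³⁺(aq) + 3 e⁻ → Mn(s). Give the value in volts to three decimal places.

Since ΔG° = −nFE° is additive over sequential reductions, n₃E°₃ = n₁E°₁ + n₂E°₂.
E°₃ = (1×+1.51 + 2×-1.18) / 3 = (-0.850) / 3 = -0.283 V.
E° values themselves are not directly additive — weighting by electron count is essential.

-0.283 V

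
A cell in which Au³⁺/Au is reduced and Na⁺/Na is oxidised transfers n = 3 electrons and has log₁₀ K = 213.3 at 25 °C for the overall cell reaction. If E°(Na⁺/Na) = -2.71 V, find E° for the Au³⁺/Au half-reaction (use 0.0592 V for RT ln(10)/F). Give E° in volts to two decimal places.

E°cell = (0.0592/n)·log K = (0.0592/3)(213.3) = +4.209 V.
Since Au³⁺/Au is the cathode and Na⁺/Na the anode, E°cell = E°(Au³⁺/Au) − E°(Na⁺/Na).
So E°(Au³⁺/Au) = E°cell + E°(Na⁺/Na) = +4.209 + (-2.71) = +1.50 V.

+1.50 V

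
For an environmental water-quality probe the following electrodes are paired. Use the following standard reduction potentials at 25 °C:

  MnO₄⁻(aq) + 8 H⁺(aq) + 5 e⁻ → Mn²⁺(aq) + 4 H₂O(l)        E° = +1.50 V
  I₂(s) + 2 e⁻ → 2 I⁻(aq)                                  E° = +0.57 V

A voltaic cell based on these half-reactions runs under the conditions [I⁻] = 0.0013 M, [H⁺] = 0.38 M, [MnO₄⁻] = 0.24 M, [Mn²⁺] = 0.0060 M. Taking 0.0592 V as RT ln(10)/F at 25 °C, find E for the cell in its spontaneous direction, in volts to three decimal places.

MnO₄⁻/Mn²⁺ is the cathode (higher E°), I₂/I⁻ the anode: E°cell = +1.50 − (+0.57) = +0.93 V, n = 10.
Overall: 2 MnO₄⁻(aq) + 16 H⁺(aq) + 10 I⁻(aq) → 2 Mn²⁺(aq) + 8 H₂O(l) + 5 I₂(s)
Q = [Mn²⁺]^2 / ([MnO₄⁻]^2·[H⁺]^16·[I⁻]^10); log Q = 32.380.
E = E° − (0.0592/n) log Q = +0.93 − (0.0592/10)(32.380) = +0.738 V.

+0.738 V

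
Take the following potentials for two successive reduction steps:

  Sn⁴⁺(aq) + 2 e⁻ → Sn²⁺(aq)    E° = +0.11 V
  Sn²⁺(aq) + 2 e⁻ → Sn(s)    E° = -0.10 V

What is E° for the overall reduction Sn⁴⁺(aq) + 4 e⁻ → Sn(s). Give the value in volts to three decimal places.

Adding the free-energy changes (−nFE°) of the two steps gives −n₃FE°₃ = −n₁FE°₁ − n₂FE°₂.
E°₃ = (2×+0.11 + 2×-0.10) / 4 = (+0.020) / 4 = +0.005 V.

+0.005 V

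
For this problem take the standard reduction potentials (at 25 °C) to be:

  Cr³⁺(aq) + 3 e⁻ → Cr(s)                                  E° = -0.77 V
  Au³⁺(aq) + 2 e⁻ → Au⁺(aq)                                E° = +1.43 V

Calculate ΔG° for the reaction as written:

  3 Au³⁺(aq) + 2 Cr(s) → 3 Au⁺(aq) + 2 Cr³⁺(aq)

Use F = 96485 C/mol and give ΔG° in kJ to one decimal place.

As written, Au³⁺/Au⁺ is reduced (cathode) and Cr³⁺/Cr is oxidised (anode), so E°cell = (+1.43) − (-0.77) = +2.20 V.
Balancing electrons gives n = 6.
ΔG° = −nFE° = −(6)(96485)(+2.20) = -1,273,602 J = -1273.6 kJ.

-1273.6 kJ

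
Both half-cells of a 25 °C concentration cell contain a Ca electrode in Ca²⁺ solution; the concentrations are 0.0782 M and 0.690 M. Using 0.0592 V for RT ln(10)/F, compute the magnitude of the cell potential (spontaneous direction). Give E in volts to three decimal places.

For a concentration cell E°cell = 0. The 0.690 M side is the cathode (reduction is favoured where [Ca²⁺] is higher).
With n = 2, E = −(0.0592/2) log([Ca²⁺]ₐₙ/[Ca²⁺]꜀ₐₜ) = −(0.0592/2) log(0.0782/0.69) = −(0.0592/2)(-0.946) = +0.028 V.

+0.028 V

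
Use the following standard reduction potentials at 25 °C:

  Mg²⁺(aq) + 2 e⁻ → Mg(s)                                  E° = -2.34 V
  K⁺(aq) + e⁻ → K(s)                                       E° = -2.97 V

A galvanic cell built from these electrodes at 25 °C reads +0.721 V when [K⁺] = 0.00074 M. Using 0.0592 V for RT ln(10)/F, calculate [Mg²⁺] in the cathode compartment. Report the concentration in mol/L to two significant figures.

0.00065 M

Mg²⁺/Mg is the cathode, K⁺/K the anode: E°cell = +0.63 V, n = 2.
Overall reaction: Mg²⁺(aq) + 2 K(s) → Mg(s) + 2 K⁺(aq); Q = [K⁺]^2/[Mg²⁺]^1.
From E = E° − (0.0592/n) log Q: log Q = (E° − E)·n/0.0592 = (+0.63 − (+0.721))·2/0.0592 = -3.0743.
So 1·log[Mg²⁺] = 2·log(0.00074) − log Q = -6.2615 − (-3.0743) = -3.1872; [Mg²⁺] = 10^(-3.1872) ≈ 0.00065 M.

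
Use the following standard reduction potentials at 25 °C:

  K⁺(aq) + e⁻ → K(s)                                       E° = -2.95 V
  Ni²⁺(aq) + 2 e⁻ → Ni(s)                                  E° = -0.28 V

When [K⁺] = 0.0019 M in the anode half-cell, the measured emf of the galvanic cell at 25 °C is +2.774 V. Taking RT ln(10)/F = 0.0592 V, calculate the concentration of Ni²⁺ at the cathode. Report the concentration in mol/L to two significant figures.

Ni²⁺/Ni is the cathode, K⁺/K the anode: E°cell = +2.67 V, n = 2.
Overall reaction: Ni²⁺(aq) + 2 K(s) → Ni(s) + 2 K⁺(aq); Q = [K⁺]^2/[Ni²⁺]^1.
From E = E° − (0.0592/n) log Q: log Q = (E° − E)·n/0.0592 = (+2.67 − (+2.774))·2/0.0592 = -3.5135.
So 1·log[Ni²⁺] = 2·log(0.0019) − log Q = -5.4425 − (-3.5135) = -1.9290; [Ni²⁺] = 10^(-1.9290) ≈ 0.012 M.

0.012 M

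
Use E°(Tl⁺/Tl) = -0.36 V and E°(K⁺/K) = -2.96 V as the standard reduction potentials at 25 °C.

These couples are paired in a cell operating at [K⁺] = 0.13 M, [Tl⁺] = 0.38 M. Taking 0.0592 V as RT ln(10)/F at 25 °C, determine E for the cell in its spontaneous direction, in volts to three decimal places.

+2.628 V

Tl⁺/Tl is the cathode (higher E°), K⁺/K the anode: E°cell = -0.36 − (-2.96) = +2.60 V, n = 1.
Overall: Tl⁺(aq) + K(s) → Tl(s) + K⁺(aq)
Q = [K⁺] / ([Tl⁺]); log Q = -0.466.
E = E° − (0.0592/n) log Q = +2.60 − (0.0592/1)(-0.466) = +2.628 V.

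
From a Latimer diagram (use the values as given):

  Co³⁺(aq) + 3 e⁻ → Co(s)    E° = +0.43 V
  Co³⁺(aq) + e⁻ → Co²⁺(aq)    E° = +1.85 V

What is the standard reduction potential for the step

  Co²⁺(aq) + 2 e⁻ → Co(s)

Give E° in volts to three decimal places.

-0.280 V

Sequential free energies add, so n₃E°₃ = n₁E°₁ + n₂E°₂.
With n₃ = 3, and the known step contributing 1×(+1.85) V, the unknown satisfies 2·E° = 3×(+0.43) − 1×(+1.85) = -0.560.
E° = -0.560 / 2 = -0.280 V.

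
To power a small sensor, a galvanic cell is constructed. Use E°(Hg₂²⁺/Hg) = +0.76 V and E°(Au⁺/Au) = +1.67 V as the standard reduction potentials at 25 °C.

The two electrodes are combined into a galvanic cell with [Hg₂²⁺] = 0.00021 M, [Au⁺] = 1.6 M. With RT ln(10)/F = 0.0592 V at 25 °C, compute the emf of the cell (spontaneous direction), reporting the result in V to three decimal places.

+1.031 V

Au⁺/Au is the cathode (higher E°), Hg₂²⁺/Hg the anode: E°cell = +1.67 − (+0.76) = +0.91 V, n = 2.
Overall: 2 Au⁺(aq) + 2 Hg(l) → 2 Au(s) + Hg₂²⁺(aq)
Q = [Hg₂²⁺] / ([Au⁺]^2); log Q = -4.086.
E = E° − (0.0592/n) log Q = +0.91 − (0.0592/2)(-4.086) = +1.031 V.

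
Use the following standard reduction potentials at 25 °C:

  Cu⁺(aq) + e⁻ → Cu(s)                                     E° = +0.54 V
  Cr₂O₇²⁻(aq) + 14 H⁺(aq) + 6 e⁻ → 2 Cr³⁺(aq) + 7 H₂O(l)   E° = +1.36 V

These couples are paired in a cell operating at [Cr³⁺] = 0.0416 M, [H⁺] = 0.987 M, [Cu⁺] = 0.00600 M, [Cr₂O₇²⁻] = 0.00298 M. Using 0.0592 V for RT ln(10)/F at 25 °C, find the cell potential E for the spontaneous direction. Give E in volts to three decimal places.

Cr₂O₇²⁻/Cr³⁺ is the cathode (higher E°), Cu⁺/Cu the anode: E°cell = +1.36 − (+0.54) = +0.82 V, n = 6.
Overall: Cr₂O₇²⁻(aq) + 14 H⁺(aq) + 6 Cu(s) → 2 Cr³⁺(aq) + 7 H₂O(l) + 6 Cu⁺(aq)
Q = [Cr³⁺]^2·[Cu⁺]^6 / ([Cr₂O₇²⁻]·[H⁺]^14); log Q = -13.488.
E = E° − (0.0592/n) log Q = +0.82 − (0.0592/6)(-13.488) = +0.953 V.

+0.953 V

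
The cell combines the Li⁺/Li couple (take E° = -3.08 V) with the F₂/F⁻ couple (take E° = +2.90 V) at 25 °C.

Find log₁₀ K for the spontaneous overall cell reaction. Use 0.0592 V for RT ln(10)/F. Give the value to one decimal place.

Cathode: F₂/F⁻; anode: Li⁺/Li. E°cell = +5.98 V, n = 2.
log K = nE°cell / 0.0592 = (2)(+5.98) / 0.0592 = 202.0.

202.0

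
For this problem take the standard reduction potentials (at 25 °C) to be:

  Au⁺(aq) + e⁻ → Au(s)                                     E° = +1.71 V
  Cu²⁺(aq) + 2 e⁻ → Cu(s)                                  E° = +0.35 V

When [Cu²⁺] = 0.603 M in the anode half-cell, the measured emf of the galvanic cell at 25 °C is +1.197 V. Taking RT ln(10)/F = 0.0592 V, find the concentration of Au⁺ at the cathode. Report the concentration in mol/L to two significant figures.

0.0014 M

Au⁺/Au is the cathode, Cu²⁺/Cu the anode: E°cell = +1.36 V, n = 2.
Overall reaction: 2 Au⁺(aq) + Cu(s) → 2 Au(s) + Cu²⁺(aq); Q = [Cu²⁺]^1/[Au⁺]^2.
From E = E° − (0.0592/n) log Q: log Q = (E° − E)·n/0.0592 = (+1.36 − (+1.197))·2/0.0592 = 5.5068.
So 2·log[Au⁺] = 1·log(0.603) − log Q = -0.2197 − (5.5068) = -5.7265; log[Au⁺] = -5.7265 / 2 = -2.8632; [Au⁺] = 10^(-2.8632) ≈ 0.0014 M.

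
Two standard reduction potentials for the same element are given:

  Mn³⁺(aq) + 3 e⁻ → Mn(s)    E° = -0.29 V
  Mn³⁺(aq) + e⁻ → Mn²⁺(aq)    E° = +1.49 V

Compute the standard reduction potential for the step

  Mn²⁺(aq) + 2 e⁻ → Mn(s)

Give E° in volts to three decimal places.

-1.180 V

Sequential free energies add, so n₃E°₃ = n₁E°₁ + n₂E°₂.
With n₃ = 3, and the known step contributing 1×(+1.49) V, the unknown satisfies 2·E° = 3×(-0.29) − 1×(+1.49) = -2.360.
E° = -2.360 / 2 = -1.180 V.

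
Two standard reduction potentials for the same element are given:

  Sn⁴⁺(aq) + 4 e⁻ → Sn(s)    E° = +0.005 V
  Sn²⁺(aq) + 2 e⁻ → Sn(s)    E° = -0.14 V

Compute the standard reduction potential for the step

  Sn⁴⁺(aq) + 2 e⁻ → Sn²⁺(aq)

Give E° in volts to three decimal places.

Sequential free energies add, so n₃E°₃ = n₁E°₁ + n₂E°₂.
With n₃ = 4, and the known step contributing 2×(-0.14) V, the unknown satisfies 2·E° = 4×(+0.005) − 2×(-0.14) = +0.300.
E° = +0.300 / 2 = +0.150 V.

+0.150 V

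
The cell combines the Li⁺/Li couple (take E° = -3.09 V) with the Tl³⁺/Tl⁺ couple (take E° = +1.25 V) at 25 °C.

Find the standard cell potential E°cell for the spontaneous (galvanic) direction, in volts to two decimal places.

The Tl³⁺/Tl⁺ couple has the higher reduction potential, so it is the cathode; Li⁺/Li is oxidised at the anode.
E°cell = E°(cathode) − E°(anode) = (+1.25) − (-3.09) = +4.34 V.

+4.34 V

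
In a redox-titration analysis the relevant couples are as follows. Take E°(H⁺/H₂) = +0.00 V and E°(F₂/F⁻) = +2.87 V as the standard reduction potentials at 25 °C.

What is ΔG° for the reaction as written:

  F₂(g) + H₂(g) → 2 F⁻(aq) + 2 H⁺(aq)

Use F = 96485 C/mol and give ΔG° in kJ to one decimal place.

As written, F₂/F⁻ is reduced (cathode) and H⁺/H₂ is oxidised (anode), so E°cell = (+2.87) − (+0.00) = +2.87 V.
Balancing electrons gives n = 2.
ΔG° = −nFE° = −(2)(96485)(+2.87) = -553,824 J = -553.8 kJ.

-553.8 kJ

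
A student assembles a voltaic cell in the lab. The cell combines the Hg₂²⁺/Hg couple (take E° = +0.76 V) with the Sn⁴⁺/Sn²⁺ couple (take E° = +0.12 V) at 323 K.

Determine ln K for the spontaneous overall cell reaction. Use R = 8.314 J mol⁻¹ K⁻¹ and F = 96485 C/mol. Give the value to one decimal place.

Cathode: Hg₂²⁺/Hg; anode: Sn⁴⁺/Sn²⁺. E°cell = (+0.76) − (+0.12) = +0.64 V, with n = 2.
ΔG° = −nFE° = −RT ln K, so ln K = nFE°/(RT) = (2)(96485)(+0.64) / ((8.314)(323)) = 45.989.

46.0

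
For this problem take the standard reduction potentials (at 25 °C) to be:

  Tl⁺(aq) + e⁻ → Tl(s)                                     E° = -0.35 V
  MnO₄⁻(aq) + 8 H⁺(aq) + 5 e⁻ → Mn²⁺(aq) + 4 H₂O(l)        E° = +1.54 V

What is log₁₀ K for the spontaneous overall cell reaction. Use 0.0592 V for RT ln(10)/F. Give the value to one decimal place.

159.6

Cathode: MnO₄⁻/Mn²⁺; anode: Tl⁺/Tl. E°cell = +1.89 V, n = 5.
log K = nE°cell / 0.0592 = (5)(+1.89) / 0.0592 = 159.6.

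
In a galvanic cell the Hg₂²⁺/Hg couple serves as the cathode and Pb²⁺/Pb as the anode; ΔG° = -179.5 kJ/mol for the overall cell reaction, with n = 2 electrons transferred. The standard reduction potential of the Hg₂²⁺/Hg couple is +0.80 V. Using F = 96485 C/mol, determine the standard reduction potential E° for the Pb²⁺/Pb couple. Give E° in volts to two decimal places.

-0.13 V

E°cell = −ΔG°/(nF) = −(-179.5×10³)/((2)(96485)) = +0.930 V.
Since Hg₂²⁺/Hg is the cathode and Pb²⁺/Pb the anode, E°cell = E°(Hg₂²⁺/Hg) − E°(Pb²⁺/Pb).
So E°(Pb²⁺/Pb) = E°(Hg₂²⁺/Hg) − E°cell = (+0.80) − (+0.930) = -0.13 V.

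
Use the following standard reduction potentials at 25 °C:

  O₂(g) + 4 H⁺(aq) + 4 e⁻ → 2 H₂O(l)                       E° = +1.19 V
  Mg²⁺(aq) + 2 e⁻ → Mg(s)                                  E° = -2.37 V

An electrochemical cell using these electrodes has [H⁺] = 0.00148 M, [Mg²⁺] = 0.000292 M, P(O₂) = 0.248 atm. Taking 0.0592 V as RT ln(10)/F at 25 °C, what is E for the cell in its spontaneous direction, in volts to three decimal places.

O₂/H₂O is the cathode (higher E°), Mg²⁺/Mg the anode: E°cell = +1.19 − (-2.37) = +3.56 V, n = 4.
Overall: O₂(g) + 4 H⁺(aq) + 2 Mg(s) → 2 H₂O(l) + 2 Mg²⁺(aq)
Q = [Mg²⁺]^2 / (P(O₂)·[H⁺]^4); log Q = 4.855.
E = E° − (0.0592/n) log Q = +3.56 − (0.0592/4)(4.855) = +3.488 V.

+3.488 V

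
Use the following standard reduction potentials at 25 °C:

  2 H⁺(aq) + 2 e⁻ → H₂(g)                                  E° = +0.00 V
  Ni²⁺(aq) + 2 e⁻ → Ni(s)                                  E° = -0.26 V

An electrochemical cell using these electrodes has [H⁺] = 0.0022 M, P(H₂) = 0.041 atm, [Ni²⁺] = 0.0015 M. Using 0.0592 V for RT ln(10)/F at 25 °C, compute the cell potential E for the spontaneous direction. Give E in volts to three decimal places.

+0.227 V

H⁺/H₂ is the cathode (higher E°), Ni²⁺/Ni the anode: E°cell = +0.00 − (-0.26) = +0.26 V, n = 2.
Overall: 2 H⁺(aq) + Ni(s) → H₂(g) + Ni²⁺(aq)
Q = P(H₂)·[Ni²⁺] / ([H⁺]^2); log Q = 1.104.
E = E° − (0.0592/n) log Q = +0.26 − (0.0592/2)(1.104) = +0.227 V.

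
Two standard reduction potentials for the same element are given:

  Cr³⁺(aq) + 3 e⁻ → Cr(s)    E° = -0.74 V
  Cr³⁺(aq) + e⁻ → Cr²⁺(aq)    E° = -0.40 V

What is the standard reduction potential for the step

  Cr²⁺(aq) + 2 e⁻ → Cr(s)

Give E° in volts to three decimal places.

Sequential free energies add, so n₃E°₃ = n₁E°₁ + n₂E°₂.
With n₃ = 3, and the known step contributing 1×(-0.40) V, the unknown satisfies 2·E° = 3×(-0.74) − 1×(-0.40) = -1.820.
E° = -1.820 / 2 = -0.910 V.

-0.910 V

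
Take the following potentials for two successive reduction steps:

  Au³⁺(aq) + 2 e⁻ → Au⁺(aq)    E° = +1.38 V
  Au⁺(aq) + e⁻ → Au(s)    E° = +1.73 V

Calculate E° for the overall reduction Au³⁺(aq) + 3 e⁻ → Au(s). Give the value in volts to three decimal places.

+1.497 V

Since ΔG° = −nFE° is additive over sequential reductions, n₃E°₃ = n₁E°₁ + n₂E°₂.
E°₃ = (2×+1.38 + 1×+1.73) / 3 = (+4.490) / 3 = +1.497 V.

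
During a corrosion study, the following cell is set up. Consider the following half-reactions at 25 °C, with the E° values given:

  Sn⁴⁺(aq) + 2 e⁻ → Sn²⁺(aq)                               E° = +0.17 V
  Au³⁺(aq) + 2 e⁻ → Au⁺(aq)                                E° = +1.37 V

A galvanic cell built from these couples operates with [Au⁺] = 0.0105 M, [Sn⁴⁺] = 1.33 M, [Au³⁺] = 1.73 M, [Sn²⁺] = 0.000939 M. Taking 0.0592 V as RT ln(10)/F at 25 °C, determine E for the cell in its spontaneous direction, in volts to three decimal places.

+1.172 V

Au³⁺/Au⁺ is the cathode (higher E°), Sn⁴⁺/Sn²⁺ the anode: E°cell = +1.37 − (+0.17) = +1.20 V, n = 2.
Overall: Au³⁺(aq) + Sn²⁺(aq) → Au⁺(aq) + Sn⁴⁺(aq)
Q = [Au⁺]·[Sn⁴⁺] / ([Au³⁺]·[Sn²⁺]); log Q = 0.934.
E = E° − (0.0592/n) log Q = +1.20 − (0.0592/2)(0.934) = +1.172 V.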